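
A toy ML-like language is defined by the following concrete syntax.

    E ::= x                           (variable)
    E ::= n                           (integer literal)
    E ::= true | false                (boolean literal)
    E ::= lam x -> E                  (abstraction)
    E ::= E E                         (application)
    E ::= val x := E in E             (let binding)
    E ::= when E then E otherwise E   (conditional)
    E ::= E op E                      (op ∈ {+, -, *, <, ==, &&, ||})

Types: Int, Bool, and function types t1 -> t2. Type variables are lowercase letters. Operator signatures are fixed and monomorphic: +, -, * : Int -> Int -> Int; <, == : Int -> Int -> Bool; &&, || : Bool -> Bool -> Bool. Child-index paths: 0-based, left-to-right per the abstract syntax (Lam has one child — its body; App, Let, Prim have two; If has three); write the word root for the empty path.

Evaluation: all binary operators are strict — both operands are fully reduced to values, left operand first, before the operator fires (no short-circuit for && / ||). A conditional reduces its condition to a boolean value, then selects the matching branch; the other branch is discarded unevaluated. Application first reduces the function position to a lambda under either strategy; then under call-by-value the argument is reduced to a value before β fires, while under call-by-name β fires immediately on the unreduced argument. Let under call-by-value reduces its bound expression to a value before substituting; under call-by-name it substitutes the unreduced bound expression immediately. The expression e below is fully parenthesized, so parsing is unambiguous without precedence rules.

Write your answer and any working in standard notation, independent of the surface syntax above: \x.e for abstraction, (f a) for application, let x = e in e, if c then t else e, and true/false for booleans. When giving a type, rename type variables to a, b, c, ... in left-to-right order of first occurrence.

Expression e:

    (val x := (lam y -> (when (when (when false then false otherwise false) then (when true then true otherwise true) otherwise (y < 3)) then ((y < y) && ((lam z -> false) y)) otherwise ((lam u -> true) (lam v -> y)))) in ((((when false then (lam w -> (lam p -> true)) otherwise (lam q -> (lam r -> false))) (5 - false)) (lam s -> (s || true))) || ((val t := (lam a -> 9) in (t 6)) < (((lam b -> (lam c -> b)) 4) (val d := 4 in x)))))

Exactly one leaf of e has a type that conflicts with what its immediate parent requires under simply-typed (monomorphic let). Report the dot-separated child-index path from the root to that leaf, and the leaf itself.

Answer: 1.0.0.1.1 : false

Derivation:
  unify Bool ~ Bool
  unify Bool ~ Bool
  unify Bool ~ Bool
  unify Bool ~ Bool
  unify Bool ~ Bool
y : a
  unify a ~ Int
  unify Int ~ Int
  unify Bool ~ Bool
  unify Bool ~ Bool
y : Int
  unify Int ~ Int
y : Int
  unify Int ~ Int
  unify Bool ~ Bool
\z._ : b -> Bool
y : Int
  unify b -> Bool ~ Int -> c
  unify b ~ Int
  unify Bool ~ c
_ _ : Bool
  unify Bool ~ Bool
\u._ : d -> Bool
y : Int
\v._ : e -> Int
  unify d -> Bool ~ (e -> Int) -> f
  unify d ~ e -> Int
  unify Bool ~ f
_ _ : Bool
  unify Bool ~ Bool
\y._ : Int -> Bool
let x : Int -> Bool
  unify Bool ~ Bool
\p._ : h -> Bool
\w._ : g -> h -> Bool
\r._ : j -> Bool
\q._ : i -> j -> Bool
  unify g -> h -> Bool ~ i -> j -> Bool
  unify g ~ i
  unify h -> Bool ~ j -> Bool
  unify h ~ j
  unify Bool ~ Bool
  unify Int ~ Int
  unify Bool ~ Int
  FAIL: mismatch Bool ~ Int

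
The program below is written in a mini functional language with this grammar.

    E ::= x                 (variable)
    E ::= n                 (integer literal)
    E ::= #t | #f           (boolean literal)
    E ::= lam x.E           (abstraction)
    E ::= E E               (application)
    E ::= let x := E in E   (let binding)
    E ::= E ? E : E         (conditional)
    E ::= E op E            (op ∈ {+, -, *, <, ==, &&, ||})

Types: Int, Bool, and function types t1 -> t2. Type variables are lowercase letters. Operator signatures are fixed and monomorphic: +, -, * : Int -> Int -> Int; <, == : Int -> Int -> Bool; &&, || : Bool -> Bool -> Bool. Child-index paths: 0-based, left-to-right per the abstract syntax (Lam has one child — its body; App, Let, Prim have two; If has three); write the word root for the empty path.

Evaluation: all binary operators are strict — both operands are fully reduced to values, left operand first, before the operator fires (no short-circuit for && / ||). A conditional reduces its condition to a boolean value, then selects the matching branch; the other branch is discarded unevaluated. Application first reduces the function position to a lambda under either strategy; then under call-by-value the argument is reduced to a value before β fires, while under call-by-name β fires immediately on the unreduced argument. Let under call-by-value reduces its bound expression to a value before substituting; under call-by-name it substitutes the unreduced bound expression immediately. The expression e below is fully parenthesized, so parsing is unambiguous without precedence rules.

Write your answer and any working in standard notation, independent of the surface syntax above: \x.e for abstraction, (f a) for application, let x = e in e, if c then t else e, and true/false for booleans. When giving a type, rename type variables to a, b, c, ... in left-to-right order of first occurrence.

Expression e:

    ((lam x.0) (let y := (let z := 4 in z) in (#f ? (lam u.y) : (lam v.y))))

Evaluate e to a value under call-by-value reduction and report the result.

Answer: 0

Derivation:
step 0: ((\x.0) (let y = (let z = 4 in z) in (if false then (\u.y) else (\v.y))))
step 1: [let@1.0] ((\x.0) (let y = 4 in (if false then (\u.y) else (\v.y))))
step 2: [let@1] ((\x.0) (if false then (\u.4) else (\v.4)))
step 3: [if@1] ((\x.0) (\v.4))
step 4: [beta@root] 0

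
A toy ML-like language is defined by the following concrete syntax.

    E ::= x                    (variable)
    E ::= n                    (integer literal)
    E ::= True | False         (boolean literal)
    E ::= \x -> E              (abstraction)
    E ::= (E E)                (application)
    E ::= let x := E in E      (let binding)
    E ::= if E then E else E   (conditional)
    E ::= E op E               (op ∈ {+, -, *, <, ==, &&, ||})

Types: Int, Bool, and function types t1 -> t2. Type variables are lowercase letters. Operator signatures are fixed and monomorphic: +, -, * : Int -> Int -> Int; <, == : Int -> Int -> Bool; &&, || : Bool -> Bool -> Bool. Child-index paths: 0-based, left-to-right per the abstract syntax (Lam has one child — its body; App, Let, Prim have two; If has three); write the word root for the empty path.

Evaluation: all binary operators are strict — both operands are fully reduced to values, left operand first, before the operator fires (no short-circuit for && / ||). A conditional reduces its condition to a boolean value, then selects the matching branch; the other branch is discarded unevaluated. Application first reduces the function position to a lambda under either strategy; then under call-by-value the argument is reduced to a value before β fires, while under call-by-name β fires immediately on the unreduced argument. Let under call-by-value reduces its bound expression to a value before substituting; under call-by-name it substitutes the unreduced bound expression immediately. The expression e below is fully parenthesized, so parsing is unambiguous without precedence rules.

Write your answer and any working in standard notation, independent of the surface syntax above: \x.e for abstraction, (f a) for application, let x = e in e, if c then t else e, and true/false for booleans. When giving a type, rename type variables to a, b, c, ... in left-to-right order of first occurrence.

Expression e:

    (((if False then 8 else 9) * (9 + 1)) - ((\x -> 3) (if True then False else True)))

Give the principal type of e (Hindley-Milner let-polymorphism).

Answer: Int

Trace:
  unify Bool ~ Bool
  unify Int ~ Int
  unify Int ~ Int
  unify Int ~ Int
  unify Int ~ Int
  unify Int ~ Int
  unify Int ~ Int
\x._ : a -> Int
  unify Bool ~ Bool
  unify Bool ~ Bool
  unify a -> Int ~ Bool -> b
  unify a ~ Bool
  unify Int ~ b
_ _ : Int
  unify Int ~ Int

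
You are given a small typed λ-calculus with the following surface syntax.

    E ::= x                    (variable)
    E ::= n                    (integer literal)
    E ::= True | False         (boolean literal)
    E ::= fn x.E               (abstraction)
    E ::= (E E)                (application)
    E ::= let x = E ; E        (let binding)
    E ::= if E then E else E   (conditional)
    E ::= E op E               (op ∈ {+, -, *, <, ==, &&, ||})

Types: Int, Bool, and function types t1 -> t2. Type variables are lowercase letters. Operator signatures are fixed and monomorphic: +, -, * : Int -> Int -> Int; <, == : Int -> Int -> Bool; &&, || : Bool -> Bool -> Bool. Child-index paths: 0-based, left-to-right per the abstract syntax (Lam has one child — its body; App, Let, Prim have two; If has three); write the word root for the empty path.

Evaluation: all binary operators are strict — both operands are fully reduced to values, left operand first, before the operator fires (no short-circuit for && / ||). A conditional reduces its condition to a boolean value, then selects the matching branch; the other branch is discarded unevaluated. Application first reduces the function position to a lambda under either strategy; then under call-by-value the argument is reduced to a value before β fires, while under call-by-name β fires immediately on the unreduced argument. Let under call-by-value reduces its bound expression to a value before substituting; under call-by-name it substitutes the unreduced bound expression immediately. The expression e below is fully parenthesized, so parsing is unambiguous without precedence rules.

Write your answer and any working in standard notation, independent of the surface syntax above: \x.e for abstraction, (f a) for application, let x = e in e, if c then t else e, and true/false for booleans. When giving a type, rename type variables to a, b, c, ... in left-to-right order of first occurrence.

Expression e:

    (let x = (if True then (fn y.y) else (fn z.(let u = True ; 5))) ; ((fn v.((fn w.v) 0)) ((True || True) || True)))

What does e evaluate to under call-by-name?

Trace:
step 0: (let x = (if true then (\y.y) else (\z.(let u = true in 5))) in ((\v.((\w.v) 0)) ((true || true) || true)))
step 1: [let@root] ((\v.((\w.v) 0)) ((true || true) || true))
step 2: [beta@root] ((\w.((true || true) || true)) 0)
step 3: [beta@root] ((true || true) || true)
step 4: [delta@0] (true || true)
step 5: [delta@root] true

Answer: true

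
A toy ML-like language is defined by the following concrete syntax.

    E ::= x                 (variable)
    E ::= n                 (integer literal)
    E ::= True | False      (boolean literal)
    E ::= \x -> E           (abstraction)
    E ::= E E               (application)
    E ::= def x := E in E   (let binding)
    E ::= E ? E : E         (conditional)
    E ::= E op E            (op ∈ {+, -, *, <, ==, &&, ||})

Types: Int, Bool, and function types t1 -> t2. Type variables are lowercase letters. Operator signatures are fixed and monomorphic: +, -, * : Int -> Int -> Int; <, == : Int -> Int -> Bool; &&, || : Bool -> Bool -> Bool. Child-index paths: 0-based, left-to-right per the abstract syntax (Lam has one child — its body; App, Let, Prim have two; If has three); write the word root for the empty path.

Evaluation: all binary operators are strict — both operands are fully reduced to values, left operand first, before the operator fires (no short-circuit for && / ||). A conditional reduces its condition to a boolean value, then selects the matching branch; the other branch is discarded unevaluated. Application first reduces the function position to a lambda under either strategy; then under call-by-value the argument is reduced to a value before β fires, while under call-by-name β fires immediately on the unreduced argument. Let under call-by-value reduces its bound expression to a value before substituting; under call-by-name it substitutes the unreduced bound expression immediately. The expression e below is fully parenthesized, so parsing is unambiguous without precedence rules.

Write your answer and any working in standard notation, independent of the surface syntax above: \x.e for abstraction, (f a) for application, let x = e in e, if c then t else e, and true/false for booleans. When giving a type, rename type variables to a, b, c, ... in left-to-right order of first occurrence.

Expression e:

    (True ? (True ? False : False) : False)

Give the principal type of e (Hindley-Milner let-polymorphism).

Trace:
  unify Bool ~ Bool
  unify Bool ~ Bool
  unify Bool ~ Bool
  unify Bool ~ Bool

Answer: Bool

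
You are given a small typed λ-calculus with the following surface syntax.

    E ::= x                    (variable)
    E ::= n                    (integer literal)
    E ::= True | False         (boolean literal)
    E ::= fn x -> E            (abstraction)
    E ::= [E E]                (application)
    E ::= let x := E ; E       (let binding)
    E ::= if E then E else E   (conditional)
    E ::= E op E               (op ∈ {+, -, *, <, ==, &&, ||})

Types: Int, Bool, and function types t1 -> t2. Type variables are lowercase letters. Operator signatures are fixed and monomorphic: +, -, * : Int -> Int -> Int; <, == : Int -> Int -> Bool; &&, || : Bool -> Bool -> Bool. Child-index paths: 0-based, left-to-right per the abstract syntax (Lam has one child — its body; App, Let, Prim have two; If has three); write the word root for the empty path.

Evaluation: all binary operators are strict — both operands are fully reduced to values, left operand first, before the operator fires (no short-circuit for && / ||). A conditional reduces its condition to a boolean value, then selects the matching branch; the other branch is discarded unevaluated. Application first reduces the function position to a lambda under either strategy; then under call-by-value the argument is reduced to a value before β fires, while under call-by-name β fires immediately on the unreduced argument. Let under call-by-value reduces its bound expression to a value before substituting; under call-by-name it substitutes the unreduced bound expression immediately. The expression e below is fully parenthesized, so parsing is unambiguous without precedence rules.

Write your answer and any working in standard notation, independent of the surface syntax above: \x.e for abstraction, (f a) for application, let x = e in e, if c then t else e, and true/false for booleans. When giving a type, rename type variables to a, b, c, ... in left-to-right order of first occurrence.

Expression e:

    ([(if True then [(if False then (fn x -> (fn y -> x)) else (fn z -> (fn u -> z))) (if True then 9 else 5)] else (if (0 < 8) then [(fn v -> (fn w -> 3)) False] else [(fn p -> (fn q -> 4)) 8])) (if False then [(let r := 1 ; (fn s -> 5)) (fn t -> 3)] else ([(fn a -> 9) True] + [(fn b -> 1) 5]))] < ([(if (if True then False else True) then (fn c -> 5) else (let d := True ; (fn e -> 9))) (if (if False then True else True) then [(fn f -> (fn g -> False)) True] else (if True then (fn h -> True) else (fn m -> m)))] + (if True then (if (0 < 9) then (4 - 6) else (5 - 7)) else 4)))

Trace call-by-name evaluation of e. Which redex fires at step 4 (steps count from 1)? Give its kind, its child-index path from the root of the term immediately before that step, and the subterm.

Working:
step 0: (((if true then ((if false then (\x.(\y.x)) else (\z.(\u.z))) (if true then 9 else 5)) else (if (0 < 8) then ((\v.(\w.3)) false) else ((\p.(\q.4)) 8))) (if false then ((let r = 1 in (\s.5)) (\t.3)) else (((\a.9) true) + ((\b.1) 5)))) < (((if (if true then false else true) then (\c.5) else (let d = true in (\e.9))) (if (if false then true else true) then ((\f.(\g.false)) true) else (if true then (\h.true) else (\m.m)))) + (if true then (if (0 < 9) then (4 - 6) else (5 - 7)) else 4)))
step 1: [if@0.0] ((((if false then (\x.(\y.x)) else (\z.(\u.z))) (if true then 9 else 5)) (if false then ((let r = 1 in (\s.5)) (\t.3)) else (((\a.9) true) + ((\b.1) 5)))) < (((if (if true then false else true) then (\c.5) else (let d = true in (\e.9))) (if (if false then true else true) then ((\f.(\g.false)) true) else (if true then (\h.true) else (\m.m)))) + (if true then (if (0 < 9) then (4 - 6) else (5 - 7)) else 4)))
step 2: [if@0.0.0] ((((\z.(\u.z)) (if true then 9 else 5)) (if false then ((let r = 1 in (\s.5)) (\t.3)) else (((\a.9) true) + ((\b.1) 5)))) < (((if (if true then false else true) then (\c.5) else (let d = true in (\e.9))) (if (if false then true else true) then ((\f.(\g.false)) true) else (if true then (\h.true) else (\m.m)))) + (if true then (if (0 < 9) then (4 - 6) else (5 - 7)) else 4)))
step 3: [beta@0.0] (((\u.(if true then 9 else 5)) (if false then ((let r = 1 in (\s.5)) (\t.3)) else (((\a.9) true) + ((\b.1) 5)))) < (((if (if true then false else true) then (\c.5) else (let d = true in (\e.9))) (if (if false then true else true) then ((\f.(\g.false)) true) else (if true then (\h.true) else (\m.m)))) + (if true then (if (0 < 9) then (4 - 6) else (5 - 7)) else 4)))
step 4: [beta@0] ((if true then 9 else 5) < (((if (if true then false else true) then (\c.5) else (let d = true in (\e.9))) (if (if false then true else true) then ((\f.(\g.false)) true) else (if true then (\h.true) else (\m.m)))) + (if true then (if (0 < 9) then (4 - 6) else (5 - 7)) else 4)))

Answer: beta at 0 : ((\u.(if true then 9 else 5)) (if false then ((let r = 1 in (\s.5)) (\t.3)) else (((\a.9) true) + ((\b.1) 5))))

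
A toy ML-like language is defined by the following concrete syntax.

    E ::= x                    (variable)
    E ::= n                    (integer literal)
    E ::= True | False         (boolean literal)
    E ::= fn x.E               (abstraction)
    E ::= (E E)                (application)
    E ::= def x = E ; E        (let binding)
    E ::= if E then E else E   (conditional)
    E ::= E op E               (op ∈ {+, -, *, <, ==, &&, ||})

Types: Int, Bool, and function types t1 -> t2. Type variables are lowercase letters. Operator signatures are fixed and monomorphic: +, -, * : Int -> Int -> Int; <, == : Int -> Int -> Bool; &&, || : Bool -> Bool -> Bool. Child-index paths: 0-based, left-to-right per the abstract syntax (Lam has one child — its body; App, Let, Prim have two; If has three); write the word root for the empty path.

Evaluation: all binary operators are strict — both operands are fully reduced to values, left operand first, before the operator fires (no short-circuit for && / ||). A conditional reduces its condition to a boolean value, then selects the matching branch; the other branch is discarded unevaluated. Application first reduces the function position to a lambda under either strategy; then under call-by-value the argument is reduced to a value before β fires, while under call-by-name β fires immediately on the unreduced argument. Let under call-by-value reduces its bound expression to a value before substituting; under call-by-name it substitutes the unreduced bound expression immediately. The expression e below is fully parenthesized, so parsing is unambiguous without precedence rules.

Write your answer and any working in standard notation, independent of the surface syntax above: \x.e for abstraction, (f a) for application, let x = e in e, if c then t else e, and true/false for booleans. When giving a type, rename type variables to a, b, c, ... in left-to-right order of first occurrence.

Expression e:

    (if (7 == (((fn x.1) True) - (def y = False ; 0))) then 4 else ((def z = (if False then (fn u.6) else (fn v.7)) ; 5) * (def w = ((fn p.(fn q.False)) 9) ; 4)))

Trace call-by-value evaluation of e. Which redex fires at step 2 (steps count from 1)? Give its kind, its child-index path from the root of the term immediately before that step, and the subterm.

Derivation:
step 0: (if (7 == (((\x.1) true) - (let y = false in 0))) then 4 else ((let z = (if false then (\u.6) else (\v.7)) in 5) * (let w = ((\p.(\q.false)) 9) in 4)))
step 1: [beta@0.1.0] (if (7 == (1 - (let y = false in 0))) then 4 else ((let z = (if false then (\u.6) else (\v.7)) in 5) * (let w = ((\p.(\q.false)) 9) in 4)))
step 2: [let@0.1.1] (if (7 == (1 - 0)) then 4 else ((let z = (if false then (\u.6) else (\v.7)) in 5) * (let w = ((\p.(\q.false)) 9) in 4)))

Answer: let at 0.1.1 : (let y = false in 0)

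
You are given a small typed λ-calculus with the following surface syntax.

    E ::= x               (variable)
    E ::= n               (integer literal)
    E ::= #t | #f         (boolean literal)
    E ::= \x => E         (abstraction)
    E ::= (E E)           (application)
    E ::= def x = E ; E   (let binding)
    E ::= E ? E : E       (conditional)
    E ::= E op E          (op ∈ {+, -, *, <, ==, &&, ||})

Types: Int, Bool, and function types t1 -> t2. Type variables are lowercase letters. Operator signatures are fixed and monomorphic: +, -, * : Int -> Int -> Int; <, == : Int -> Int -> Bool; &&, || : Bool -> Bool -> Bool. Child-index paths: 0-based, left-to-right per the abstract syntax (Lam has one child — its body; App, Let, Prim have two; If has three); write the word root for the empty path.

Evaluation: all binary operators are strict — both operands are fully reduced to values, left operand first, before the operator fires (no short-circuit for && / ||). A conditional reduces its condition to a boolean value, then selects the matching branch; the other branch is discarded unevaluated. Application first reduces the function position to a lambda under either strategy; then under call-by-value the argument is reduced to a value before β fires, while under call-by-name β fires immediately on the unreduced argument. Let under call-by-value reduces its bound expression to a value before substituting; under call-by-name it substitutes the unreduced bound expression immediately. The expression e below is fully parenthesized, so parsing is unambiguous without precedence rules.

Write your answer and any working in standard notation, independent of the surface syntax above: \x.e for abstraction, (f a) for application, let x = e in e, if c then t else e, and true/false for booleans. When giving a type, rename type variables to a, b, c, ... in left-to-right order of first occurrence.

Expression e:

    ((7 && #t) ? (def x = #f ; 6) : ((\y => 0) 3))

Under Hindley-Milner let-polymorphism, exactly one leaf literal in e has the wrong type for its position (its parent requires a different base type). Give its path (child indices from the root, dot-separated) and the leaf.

Answer: 0.0 : 7

Derivation:
  unify Int ~ Bool
  FAIL: mismatch Int ~ Bool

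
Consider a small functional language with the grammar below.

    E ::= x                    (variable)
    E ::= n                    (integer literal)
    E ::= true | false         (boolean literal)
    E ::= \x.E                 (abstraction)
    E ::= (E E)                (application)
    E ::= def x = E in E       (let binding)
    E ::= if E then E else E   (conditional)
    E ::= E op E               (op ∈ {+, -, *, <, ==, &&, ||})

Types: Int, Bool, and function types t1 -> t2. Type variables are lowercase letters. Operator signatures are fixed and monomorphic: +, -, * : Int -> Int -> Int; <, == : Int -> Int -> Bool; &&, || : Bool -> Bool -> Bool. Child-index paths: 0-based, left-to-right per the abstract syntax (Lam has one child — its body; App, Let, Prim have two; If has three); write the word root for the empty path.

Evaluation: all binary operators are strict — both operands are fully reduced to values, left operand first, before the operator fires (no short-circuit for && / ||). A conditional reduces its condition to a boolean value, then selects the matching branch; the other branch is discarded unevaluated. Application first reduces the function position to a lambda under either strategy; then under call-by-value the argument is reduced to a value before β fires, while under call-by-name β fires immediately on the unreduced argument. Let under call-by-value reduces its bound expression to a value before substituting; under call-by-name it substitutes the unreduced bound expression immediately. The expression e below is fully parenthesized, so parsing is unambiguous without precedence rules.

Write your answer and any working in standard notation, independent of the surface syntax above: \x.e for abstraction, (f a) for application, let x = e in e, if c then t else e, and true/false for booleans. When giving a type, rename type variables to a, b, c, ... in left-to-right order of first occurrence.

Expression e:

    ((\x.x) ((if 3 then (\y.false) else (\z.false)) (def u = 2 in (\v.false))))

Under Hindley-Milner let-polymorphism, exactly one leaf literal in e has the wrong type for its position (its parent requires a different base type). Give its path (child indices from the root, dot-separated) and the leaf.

Trace:
x : a
\x._ : a -> a
  unify Int ~ Bool
  FAIL: mismatch Int ~ Bool

Answer: 1.0.0 : 3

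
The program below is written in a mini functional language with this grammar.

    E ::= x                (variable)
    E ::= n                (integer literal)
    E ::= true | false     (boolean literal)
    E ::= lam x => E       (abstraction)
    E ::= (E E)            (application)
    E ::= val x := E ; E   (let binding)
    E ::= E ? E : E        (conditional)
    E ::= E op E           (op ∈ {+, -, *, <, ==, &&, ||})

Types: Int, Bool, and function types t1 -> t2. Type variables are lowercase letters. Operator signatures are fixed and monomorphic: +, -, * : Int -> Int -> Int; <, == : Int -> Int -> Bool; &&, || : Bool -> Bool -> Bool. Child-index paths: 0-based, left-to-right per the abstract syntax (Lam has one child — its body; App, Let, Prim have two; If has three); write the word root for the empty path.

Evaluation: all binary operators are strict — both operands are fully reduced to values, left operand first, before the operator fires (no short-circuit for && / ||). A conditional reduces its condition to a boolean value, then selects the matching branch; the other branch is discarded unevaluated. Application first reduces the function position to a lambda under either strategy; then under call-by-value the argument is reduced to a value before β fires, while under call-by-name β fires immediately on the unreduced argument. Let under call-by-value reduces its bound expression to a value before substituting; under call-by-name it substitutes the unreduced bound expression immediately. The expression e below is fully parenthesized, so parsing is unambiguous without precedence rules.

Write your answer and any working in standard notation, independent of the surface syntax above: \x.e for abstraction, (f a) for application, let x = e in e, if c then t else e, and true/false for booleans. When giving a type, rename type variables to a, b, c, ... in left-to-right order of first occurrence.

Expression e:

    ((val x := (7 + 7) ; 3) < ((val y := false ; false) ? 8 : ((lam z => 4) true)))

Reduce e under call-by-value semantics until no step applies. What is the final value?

Answer: true

Derivation:
step 0: ((let x = (7 + 7) in 3) < (if (let y = false in false) then 8 else ((\z.4) true)))
step 1: [delta@0.0] ((let x = 14 in 3) < (if (let y = false in false) then 8 else ((\z.4) true)))
step 2: [let@0] (3 < (if (let y = false in false) then 8 else ((\z.4) true)))
step 3: [let@1.0] (3 < (if false then 8 else ((\z.4) true)))
step 4: [if@1] (3 < ((\z.4) true))
step 5: [beta@1] (3 < 4)
step 6: [delta@root] true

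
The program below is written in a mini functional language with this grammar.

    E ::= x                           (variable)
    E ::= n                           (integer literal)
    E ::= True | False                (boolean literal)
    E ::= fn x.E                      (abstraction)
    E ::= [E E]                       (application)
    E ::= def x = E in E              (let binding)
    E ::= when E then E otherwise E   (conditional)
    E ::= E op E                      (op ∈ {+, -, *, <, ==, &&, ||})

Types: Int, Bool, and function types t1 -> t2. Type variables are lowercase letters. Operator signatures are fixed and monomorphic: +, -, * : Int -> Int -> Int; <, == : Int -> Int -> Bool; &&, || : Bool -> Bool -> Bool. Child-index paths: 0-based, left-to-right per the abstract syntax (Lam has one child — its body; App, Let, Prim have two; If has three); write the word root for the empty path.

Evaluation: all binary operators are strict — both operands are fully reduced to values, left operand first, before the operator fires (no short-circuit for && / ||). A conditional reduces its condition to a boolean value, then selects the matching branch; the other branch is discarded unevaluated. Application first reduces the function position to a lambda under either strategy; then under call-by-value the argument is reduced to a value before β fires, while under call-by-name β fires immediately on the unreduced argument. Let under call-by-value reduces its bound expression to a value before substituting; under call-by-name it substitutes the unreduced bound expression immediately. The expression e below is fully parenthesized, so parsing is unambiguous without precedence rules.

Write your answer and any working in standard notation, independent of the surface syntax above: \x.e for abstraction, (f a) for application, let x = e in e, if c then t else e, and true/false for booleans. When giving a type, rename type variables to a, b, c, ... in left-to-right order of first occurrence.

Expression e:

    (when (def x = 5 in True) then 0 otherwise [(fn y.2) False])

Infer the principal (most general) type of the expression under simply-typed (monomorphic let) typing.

Answer: Int

Trace:
let x : Int
  unify Bool ~ Bool
\y._ : a -> Int
  unify a -> Int ~ Bool -> b
  unify a ~ Bool
  unify Int ~ b
_ _ : Int
  unify Int ~ Int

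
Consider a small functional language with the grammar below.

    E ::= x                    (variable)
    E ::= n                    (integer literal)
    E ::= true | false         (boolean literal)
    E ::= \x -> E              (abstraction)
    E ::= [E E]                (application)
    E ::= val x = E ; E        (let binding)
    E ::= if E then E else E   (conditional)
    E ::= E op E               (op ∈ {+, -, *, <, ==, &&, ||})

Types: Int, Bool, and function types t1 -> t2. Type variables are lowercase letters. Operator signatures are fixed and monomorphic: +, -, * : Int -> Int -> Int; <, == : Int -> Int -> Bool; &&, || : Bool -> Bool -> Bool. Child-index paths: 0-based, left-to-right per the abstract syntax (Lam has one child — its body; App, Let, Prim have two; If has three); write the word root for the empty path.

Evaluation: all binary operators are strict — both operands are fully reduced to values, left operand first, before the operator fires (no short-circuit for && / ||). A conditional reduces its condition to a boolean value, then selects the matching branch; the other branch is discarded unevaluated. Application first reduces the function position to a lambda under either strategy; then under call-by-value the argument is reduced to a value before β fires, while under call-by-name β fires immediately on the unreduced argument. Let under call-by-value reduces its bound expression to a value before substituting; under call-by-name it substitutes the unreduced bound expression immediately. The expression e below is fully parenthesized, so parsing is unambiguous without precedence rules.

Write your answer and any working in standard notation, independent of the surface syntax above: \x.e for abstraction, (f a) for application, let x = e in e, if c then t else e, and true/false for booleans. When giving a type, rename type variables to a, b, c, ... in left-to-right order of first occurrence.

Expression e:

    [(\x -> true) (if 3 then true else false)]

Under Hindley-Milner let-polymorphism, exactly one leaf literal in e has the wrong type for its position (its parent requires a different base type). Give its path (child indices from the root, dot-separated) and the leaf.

Answer: 1.0 : 3

Working:
\x._ : a -> Bool
  unify Int ~ Bool
  FAIL: mismatch Int ~ Bool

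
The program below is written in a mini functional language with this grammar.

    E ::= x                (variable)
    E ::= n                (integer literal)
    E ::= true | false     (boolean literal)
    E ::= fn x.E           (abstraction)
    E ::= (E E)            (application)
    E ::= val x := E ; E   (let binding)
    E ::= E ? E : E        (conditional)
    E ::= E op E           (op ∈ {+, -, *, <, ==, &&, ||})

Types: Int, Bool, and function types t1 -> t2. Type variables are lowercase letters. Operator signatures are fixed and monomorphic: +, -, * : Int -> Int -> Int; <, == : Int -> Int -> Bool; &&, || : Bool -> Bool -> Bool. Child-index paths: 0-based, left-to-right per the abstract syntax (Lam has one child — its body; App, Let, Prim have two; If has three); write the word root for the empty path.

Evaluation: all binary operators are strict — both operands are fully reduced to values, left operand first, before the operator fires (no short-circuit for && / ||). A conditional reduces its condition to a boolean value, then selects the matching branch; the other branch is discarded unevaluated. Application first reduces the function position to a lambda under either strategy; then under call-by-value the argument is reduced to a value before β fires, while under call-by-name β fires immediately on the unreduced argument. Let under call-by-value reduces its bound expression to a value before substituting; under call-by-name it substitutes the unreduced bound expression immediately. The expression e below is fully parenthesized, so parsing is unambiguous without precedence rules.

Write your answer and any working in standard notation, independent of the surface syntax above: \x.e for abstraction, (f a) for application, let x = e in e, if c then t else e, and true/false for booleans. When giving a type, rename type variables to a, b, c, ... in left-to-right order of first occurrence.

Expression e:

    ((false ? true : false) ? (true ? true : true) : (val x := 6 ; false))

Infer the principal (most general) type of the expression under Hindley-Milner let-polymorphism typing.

Derivation:
  unify Bool ~ Bool
  unify Bool ~ Bool
  unify Bool ~ Bool
  unify Bool ~ Bool
  unify Bool ~ Bool
let x : Int
  unify Bool ~ Bool

Answer: Bool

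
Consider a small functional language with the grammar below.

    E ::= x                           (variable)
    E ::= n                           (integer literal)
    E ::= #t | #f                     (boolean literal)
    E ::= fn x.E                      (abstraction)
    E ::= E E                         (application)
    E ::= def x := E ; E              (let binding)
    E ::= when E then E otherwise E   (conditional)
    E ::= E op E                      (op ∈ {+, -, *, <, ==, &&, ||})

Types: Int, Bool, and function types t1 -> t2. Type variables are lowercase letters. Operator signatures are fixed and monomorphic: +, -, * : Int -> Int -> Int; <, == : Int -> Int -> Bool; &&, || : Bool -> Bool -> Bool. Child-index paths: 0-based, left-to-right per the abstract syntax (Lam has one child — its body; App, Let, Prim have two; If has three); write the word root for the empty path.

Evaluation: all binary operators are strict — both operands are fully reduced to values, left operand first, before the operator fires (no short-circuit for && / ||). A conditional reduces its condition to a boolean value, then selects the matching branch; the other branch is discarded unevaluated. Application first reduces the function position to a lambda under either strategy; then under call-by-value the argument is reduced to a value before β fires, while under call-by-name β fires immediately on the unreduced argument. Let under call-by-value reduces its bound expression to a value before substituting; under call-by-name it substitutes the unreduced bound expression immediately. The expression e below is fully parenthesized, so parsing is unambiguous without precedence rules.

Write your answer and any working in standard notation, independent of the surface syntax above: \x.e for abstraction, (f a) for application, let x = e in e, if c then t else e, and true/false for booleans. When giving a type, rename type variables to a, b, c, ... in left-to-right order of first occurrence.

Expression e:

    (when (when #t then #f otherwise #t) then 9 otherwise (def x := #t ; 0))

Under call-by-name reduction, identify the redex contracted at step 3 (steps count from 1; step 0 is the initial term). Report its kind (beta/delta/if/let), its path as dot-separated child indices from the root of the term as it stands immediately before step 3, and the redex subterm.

Answer: let at root : (let x = true in 0)

Trace:
step 0: (if (if true then false else true) then 9 else (let x = true in 0))
step 1: [if@0] (if false then 9 else (let x = true in 0))
step 2: [if@root] (let x = true in 0)
step 3: [let@root] 0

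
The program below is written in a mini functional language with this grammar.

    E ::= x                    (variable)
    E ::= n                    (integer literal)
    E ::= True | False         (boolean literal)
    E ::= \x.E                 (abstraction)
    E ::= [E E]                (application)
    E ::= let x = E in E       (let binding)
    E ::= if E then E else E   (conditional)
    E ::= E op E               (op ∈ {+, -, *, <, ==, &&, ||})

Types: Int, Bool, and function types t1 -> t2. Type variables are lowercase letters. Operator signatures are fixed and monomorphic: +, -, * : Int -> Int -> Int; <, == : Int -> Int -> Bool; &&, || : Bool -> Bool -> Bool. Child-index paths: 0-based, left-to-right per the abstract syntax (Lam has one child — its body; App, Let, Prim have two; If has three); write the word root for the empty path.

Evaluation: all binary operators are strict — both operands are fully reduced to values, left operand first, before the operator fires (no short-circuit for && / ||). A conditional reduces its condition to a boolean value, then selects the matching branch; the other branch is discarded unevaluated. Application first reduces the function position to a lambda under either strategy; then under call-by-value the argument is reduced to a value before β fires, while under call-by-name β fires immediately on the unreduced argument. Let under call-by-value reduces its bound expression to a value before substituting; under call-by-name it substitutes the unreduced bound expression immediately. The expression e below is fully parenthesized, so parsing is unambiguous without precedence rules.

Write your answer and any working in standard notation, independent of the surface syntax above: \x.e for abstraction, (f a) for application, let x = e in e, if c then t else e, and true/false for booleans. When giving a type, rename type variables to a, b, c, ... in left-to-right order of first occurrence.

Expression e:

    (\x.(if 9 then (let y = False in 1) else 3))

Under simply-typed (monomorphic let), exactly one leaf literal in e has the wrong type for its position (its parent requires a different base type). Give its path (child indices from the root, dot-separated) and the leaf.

Answer: 0.0 : 9

Trace:
  unify Int ~ Bool
  FAIL: mismatch Int ~ Bool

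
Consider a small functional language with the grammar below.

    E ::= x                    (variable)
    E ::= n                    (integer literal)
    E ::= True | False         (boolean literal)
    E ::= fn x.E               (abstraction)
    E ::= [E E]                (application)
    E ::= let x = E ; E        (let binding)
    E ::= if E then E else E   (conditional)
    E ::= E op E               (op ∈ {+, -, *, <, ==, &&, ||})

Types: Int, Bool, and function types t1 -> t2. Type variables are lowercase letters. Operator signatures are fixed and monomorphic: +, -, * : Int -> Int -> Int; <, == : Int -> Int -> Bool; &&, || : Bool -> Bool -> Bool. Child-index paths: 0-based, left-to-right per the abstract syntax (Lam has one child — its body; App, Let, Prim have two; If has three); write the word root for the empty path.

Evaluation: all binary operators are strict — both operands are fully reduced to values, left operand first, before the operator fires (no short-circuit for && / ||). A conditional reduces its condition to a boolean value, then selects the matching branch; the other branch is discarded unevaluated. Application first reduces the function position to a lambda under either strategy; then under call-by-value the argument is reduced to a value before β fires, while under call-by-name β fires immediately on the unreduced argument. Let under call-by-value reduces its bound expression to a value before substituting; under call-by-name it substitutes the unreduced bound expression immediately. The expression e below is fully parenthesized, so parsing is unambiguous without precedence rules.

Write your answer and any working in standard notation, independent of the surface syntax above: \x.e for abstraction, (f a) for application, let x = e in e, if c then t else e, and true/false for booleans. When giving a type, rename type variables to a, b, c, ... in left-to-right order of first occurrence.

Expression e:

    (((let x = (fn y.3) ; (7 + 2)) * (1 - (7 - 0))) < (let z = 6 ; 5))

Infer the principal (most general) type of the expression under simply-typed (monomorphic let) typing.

Working:
\y._ : a -> Int
let x : a -> Int
  unify Int ~ Int
  unify Int ~ Int
  unify Int ~ Int
  unify Int ~ Int
  unify Int ~ Int
  unify Int ~ Int
  unify Int ~ Int
  unify Int ~ Int
  unify Int ~ Int
let z : Int
  unify Int ~ Int

Answer: Bool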